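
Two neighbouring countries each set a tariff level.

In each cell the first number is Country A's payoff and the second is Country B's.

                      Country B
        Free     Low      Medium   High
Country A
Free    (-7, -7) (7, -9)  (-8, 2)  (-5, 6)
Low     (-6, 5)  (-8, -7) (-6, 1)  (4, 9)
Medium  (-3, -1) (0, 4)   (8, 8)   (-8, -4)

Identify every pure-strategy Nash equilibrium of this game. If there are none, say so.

Pure-strategy Nash equilibria: (Low, High); (Medium, Medium)

Country A against Free: payoffs -7, -6, -3 → best response Medium.
Country A against Low: payoffs 7, -8, 0 → best response Free.
Country A against Medium: payoffs -8, -6, 8 → best response Medium.
Country A against High: payoffs -5, 4, -8 → best response Low.
Country B against Free: payoffs -7, -9, 2, 6 → best response High.
Country B against Low: payoffs 5, -7, 1, 9 → best response High.
Country B against Medium: payoffs -1, 4, 8, -4 → best response Medium.
Mutual best responses: (Low, High); (Medium, Medium).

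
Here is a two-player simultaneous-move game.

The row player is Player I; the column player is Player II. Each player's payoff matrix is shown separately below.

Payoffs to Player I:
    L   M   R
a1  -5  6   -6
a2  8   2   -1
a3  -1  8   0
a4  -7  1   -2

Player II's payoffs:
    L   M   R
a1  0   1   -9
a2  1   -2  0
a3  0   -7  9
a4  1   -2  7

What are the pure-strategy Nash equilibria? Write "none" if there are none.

Pure-strategy Nash equilibria: (a2, L), (a3, R)

For each player, find the best response to each opponent profile; mutual best responses are the pure NE.
Player I against L: payoffs -5, 8, -1, -7 → best response a2.
Player I against M: payoffs 6, 2, 8, 1 → best response a3.
Player I against R: payoffs -6, -1, 0, -2 → best response a3.
Player II against a1: payoffs 0, 1, -9 → best response M.
Player II against a2: payoffs 1, -2, 0 → best response L.
Player II against a3: payoffs 0, -7, 9 → best response R.
Player II against a4: payoffs 1, -2, 7 → best response R.
Mutual best responses: (a2, L); (a3, R).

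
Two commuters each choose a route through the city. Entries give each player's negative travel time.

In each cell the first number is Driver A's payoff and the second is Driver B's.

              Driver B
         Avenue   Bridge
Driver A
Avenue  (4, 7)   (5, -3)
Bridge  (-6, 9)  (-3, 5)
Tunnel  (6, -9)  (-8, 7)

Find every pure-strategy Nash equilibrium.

For each strategy profile, look for a profitable unilateral deviation.
(Avenue, Avenue): Driver A can switch to Tunnel (4 → 6). Not NE.
(Avenue, Bridge): Driver B can switch to Avenue (-3 → 7). Not NE.
(Bridge, Avenue): Driver A can switch to Avenue (-6 → 4). Not NE.
(Bridge, Bridge): Driver A can switch to Avenue (-3 → 5). Not NE.
(Tunnel, Avenue): Driver B can switch to Bridge (-9 → 7). Not NE.
(Tunnel, Bridge): Driver A can switch to Avenue (-8 → 5). Not NE.

No pure-strategy Nash equilibrium.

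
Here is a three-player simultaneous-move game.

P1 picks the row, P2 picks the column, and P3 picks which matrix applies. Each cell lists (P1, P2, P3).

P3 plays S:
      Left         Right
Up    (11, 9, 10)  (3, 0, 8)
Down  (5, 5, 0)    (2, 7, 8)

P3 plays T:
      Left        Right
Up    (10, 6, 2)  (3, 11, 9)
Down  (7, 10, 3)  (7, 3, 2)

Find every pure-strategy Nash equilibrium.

(Up, Left, S): P1 gets 11, best alternative 5; P2 gets 9, best alternative 0; P3 gets 10, best alternative 2. No profitable deviation — NE.
(Up, Left, T): P2 can switch to Right (6 → 11). Not NE.
(Up, Right, S): P2 can switch to Left (0 → 9). Not NE.
(Up, Right, T): P1 can switch to Down (3 → 7). Not NE.
(Down, Left, S): P1 can switch to Up (5 → 11). Not NE.
(Down, Left, T): P1 can switch to Up (7 → 10). Not NE.
(Down, Right, S): P1 can switch to Up (2 → 3). Not NE.
(Down, Right, T): P2 can switch to Left (3 → 10). Not NE.

(Up, Left, S)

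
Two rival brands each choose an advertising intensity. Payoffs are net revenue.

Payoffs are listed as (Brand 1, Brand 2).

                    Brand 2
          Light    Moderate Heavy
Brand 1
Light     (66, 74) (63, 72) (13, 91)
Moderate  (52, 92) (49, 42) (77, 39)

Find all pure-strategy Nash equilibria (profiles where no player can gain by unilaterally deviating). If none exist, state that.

Mark each player's best response to every combination of opponents' strategies; a profile where every player is best-responding is a pure Nash equilibrium.
Brand 1 against Light: payoffs 66, 52 → best response Light.
Brand 1 against Moderate: payoffs 63, 49 → best response Light.
Brand 1 against Heavy: payoffs 13, 77 → best response Moderate.
Brand 2 against Light: payoffs 74, 72, 91 → best response Heavy.
Brand 2 against Moderate: payoffs 92, 42, 39 → best response Light.
No profile is a mutual best response for all players.

This game has no pure Nash equilibrium.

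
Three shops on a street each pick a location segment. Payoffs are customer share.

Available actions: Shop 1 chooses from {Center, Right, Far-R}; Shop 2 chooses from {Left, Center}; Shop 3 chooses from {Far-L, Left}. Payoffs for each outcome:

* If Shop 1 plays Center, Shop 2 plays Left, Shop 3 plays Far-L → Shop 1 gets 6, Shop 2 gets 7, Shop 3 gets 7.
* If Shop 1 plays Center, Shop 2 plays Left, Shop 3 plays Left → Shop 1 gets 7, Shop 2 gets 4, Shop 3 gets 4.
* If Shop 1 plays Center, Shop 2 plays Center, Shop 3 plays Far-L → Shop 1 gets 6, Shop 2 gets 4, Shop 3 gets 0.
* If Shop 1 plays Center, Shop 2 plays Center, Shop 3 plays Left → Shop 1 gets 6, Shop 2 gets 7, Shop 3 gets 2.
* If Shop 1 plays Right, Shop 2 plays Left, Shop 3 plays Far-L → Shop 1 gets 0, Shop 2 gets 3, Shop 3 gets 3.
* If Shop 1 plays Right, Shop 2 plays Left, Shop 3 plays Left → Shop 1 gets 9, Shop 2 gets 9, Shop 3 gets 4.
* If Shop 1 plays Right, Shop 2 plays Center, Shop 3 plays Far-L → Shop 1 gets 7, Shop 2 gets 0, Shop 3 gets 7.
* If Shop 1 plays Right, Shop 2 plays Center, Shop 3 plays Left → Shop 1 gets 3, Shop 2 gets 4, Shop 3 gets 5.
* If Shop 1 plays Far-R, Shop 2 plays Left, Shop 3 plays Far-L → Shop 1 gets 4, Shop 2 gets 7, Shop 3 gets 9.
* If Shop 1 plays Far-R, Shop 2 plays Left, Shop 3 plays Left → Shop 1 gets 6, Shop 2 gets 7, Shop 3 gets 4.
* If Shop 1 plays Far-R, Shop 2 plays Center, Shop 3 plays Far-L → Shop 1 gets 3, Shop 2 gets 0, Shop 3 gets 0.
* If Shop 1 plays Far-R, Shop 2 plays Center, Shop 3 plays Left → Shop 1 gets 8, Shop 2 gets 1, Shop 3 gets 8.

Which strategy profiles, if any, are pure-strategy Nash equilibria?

Pure-strategy Nash equilibria: (Center, Left, Far-L); (Right, Left, Left)

Shop 1 against (Left, Far-L): payoffs 6, 0, 4 → best response Center.
Shop 1 against (Left, Left): payoffs 7, 9, 6 → best response Right.
Shop 1 against (Center, Far-L): payoffs 6, 7, 3 → best response Right.
Shop 1 against (Center, Left): payoffs 6, 3, 8 → best response Far-R.
Shop 2 against (Center, Far-L): payoffs 7, 4 → best response Left.
Shop 2 against (Center, Left): payoffs 4, 7 → best response Center.
Shop 2 against (Right, Far-L): payoffs 3, 0 → best response Left.
Shop 2 against (Right, Left): payoffs 9, 4 → best response Left.
Shop 2 against (Far-R, Far-L): payoffs 7, 0 → best response Left.
Shop 2 against (Far-R, Left): payoffs 7, 1 → best response Left.
Shop 3 against (Center, Left): payoffs 7, 4 → best response Far-L.
Shop 3 against (Center, Center): payoffs 0, 2 → best response Left.
Shop 3 against (Right, Left): payoffs 3, 4 → best response Left.
Shop 3 against (Right, Center): payoffs 7, 5 → best response Far-L.
Shop 3 against (Far-R, Left): payoffs 9, 4 → best response Far-L.
Shop 3 against (Far-R, Center): payoffs 0, 8 → best response Left.
Mutual best responses: (Center, Left, Far-L); (Right, Left, Left).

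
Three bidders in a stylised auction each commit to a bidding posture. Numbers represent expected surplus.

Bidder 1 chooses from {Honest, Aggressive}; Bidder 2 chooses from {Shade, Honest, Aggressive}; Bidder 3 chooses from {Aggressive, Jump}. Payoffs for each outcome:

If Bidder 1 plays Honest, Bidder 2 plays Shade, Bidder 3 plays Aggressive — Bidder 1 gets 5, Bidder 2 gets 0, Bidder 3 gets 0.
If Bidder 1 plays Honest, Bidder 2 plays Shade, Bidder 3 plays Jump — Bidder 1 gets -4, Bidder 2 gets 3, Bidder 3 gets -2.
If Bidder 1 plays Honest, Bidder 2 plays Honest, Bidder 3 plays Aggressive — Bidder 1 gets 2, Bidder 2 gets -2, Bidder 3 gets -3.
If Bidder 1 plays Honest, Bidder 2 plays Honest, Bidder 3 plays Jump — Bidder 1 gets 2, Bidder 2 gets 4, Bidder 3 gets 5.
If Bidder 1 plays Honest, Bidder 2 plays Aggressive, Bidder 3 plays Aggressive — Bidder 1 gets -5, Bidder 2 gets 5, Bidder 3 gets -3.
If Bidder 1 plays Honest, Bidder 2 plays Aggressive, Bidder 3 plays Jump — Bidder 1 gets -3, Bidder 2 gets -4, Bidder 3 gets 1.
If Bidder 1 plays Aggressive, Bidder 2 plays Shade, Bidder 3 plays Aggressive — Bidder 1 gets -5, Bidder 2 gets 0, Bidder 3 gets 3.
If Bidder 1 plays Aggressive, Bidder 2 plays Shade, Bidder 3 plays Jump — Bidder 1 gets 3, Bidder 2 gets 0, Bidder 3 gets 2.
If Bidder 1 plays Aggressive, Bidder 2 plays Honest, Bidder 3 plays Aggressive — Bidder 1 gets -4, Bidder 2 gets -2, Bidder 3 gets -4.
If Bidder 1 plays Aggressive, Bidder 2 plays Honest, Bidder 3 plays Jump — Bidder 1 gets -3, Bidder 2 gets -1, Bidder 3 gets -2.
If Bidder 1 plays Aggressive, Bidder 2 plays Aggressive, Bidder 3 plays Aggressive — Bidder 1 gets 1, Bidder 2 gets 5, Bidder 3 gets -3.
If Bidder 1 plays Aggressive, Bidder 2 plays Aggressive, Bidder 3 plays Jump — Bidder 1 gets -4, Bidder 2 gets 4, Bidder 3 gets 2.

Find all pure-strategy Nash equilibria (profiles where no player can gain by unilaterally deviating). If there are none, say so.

For each player, find the best response to each opponent profile; mutual best responses are the pure NE.
Bidder 1 against (Shade, Aggressive): payoffs 5, -5 → best response Honest.
Bidder 1 against (Shade, Jump): payoffs -4, 3 → best response Aggressive.
Bidder 1 against (Honest, Aggressive): payoffs 2, -4 → best response Honest.
Bidder 1 against (Honest, Jump): payoffs 2, -3 → best response Honest.
Bidder 1 against (Aggressive, Aggressive): payoffs -5, 1 → best response Aggressive.
Bidder 1 against (Aggressive, Jump): payoffs -3, -4 → best response Honest.
Bidder 2 against (Honest, Aggressive): payoffs 0, -2, 5 → best response Aggressive.
Bidder 2 against (Honest, Jump): payoffs 3, 4, -4 → best response Honest.
Bidder 2 against (Aggressive, Aggressive): payoffs 0, -2, 5 → best response Aggressive.
Bidder 2 against (Aggressive, Jump): payoffs 0, -1, 4 → best response Aggressive.
Bidder 3 against (Honest, Shade): payoffs 0, -2 → best response Aggressive.
Bidder 3 against (Honest, Honest): payoffs -3, 5 → best response Jump.
Bidder 3 against (Honest, Aggressive): payoffs -3, 1 → best response Jump.
Bidder 3 against (Aggressive, Shade): payoffs 3, 2 → best response Aggressive.
Bidder 3 against (Aggressive, Honest): payoffs -4, -2 → best response Jump.
Bidder 3 against (Aggressive, Aggressive): payoffs -3, 2 → best response Jump.
Mutual best responses: (Honest, Honest, Jump).

Pure NE: (Honest, Honest, Jump)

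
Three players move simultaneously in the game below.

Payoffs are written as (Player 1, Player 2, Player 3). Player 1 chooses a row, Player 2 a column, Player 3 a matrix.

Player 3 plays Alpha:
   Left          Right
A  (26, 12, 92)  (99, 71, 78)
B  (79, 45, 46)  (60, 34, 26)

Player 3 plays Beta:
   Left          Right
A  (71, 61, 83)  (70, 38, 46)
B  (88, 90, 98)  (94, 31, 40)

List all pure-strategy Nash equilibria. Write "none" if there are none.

The pure Nash equilibria are (A, Right, Alpha); (B, Left, Beta).

Player 1 against (Left, Alpha): payoffs 26, 79 → best response B.
Player 1 against (Left, Beta): payoffs 71, 88 → best response B.
Player 1 against (Right, Alpha): payoffs 99, 60 → best response A.
Player 1 against (Right, Beta): payoffs 70, 94 → best response B.
Player 2 against (A, Alpha): payoffs 12, 71 → best response Right.
Player 2 against (A, Beta): payoffs 61, 38 → best response Left.
Player 2 against (B, Alpha): payoffs 45, 34 → best response Left.
Player 2 against (B, Beta): payoffs 90, 31 → best response Left.
Player 3 against (A, Left): payoffs 92, 83 → best response Alpha.
Player 3 against (A, Right): payoffs 78, 46 → best response Alpha.
Player 3 against (B, Left): payoffs 46, 98 → best response Beta.
Player 3 against (B, Right): payoffs 26, 40 → best response Beta.
Mutual best responses: (A, Right, Alpha); (B, Left, Beta).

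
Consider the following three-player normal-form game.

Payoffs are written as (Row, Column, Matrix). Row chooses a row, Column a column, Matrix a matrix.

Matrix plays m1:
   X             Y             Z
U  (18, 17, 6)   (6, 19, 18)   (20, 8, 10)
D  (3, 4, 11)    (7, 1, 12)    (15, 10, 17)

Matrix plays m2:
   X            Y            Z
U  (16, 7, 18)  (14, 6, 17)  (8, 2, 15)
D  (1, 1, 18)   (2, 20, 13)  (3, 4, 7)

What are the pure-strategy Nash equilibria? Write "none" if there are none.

For each player, find the best response to each opponent profile; mutual best responses are the pure NE.
Row against (X, m1): payoffs 18, 3 → best response U.
Row against (X, m2): payoffs 16, 1 → best response U.
Row against (Y, m1): payoffs 6, 7 → best response D.
Row against (Y, m2): payoffs 14, 2 → best response U.
Row against (Z, m1): payoffs 20, 15 → best response U.
Row against (Z, m2): payoffs 8, 3 → best response U.
Column against (U, m1): payoffs 17, 19, 8 → best response Y.
Column against (U, m2): payoffs 7, 6, 2 → best response X.
Column against (D, m1): payoffs 4, 1, 10 → best response Z.
Column against (D, m2): payoffs 1, 20, 4 → best response Y.
Matrix against (U, X): payoffs 6, 18 → best response m2.
Matrix against (U, Y): payoffs 18, 17 → best response m1.
Matrix against (U, Z): payoffs 10, 15 → best response m2.
Matrix against (D, X): payoffs 11, 18 → best response m2.
Matrix against (D, Y): payoffs 12, 13 → best response m2.
Matrix against (D, Z): payoffs 17, 7 → best response m1.
Mutual best responses: (U, X, m2).

Pure NE: (U, X, m2)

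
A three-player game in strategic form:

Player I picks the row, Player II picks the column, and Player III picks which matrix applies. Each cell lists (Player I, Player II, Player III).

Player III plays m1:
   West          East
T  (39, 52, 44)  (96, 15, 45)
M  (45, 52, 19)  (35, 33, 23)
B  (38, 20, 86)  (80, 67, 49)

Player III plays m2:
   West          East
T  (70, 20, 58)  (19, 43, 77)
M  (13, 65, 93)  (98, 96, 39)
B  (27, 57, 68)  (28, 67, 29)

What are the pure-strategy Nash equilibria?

Check each profile: it is a Nash equilibrium iff no player can strictly gain by switching unilaterally.
(T, West, m1): Player I can switch to M (39 → 45). Not NE.
(T, West, m2): Player II can switch to East (20 → 43). Not NE.
(T, East, m1): Player II can switch to West (15 → 52). Not NE.
(T, East, m2): Player I can switch to M (19 → 98). Not NE.
(M, West, m1): Player III can switch to m2 (19 → 93). Not NE.
(M, West, m2): Player I can switch to T (13 → 70). Not NE.
(M, East, m1): Player I can switch to T (35 → 96). Not NE.
(M, East, m2): Player I gets 98, best alternative 28; Player II gets 96, best alternative 65; Player III gets 39, best alternative 23. No profitable deviation — NE.
(B, West, m1): Player I can switch to T (38 → 39). Not NE.
(The remaining 3 profiles each have a profitable deviation by the same check.)

The unique pure-strategy Nash equilibrium is (M, East, m2).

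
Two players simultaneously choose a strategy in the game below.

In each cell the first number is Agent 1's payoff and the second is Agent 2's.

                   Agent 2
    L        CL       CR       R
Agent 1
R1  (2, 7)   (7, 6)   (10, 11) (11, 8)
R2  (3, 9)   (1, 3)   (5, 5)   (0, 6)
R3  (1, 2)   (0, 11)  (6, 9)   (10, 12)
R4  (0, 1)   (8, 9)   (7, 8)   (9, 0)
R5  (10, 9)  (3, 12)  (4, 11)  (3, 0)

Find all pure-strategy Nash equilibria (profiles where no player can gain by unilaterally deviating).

Agent 1 against L: payoffs 2, 3, 1, 0, 10 → best response R5.
Agent 1 against CL: payoffs 7, 1, 0, 8, 3 → best response R4.
Agent 1 against CR: payoffs 10, 5, 6, 7, 4 → best response R1.
Agent 1 against R: payoffs 11, 0, 10, 9, 3 → best response R1.
Agent 2 against R1: payoffs 7, 6, 11, 8 → best response CR.
Agent 2 against R2: payoffs 9, 3, 5, 6 → best response L.
Agent 2 against R3: payoffs 2, 11, 9, 12 → best response R.
Agent 2 against R4: payoffs 1, 9, 8, 0 → best response CL.
Agent 2 against R5: payoffs 9, 12, 11, 0 → best response CL.
Mutual best responses: (R1, CR); (R4, CL).

The pure Nash equilibria are (R1, CR); (R4, CL).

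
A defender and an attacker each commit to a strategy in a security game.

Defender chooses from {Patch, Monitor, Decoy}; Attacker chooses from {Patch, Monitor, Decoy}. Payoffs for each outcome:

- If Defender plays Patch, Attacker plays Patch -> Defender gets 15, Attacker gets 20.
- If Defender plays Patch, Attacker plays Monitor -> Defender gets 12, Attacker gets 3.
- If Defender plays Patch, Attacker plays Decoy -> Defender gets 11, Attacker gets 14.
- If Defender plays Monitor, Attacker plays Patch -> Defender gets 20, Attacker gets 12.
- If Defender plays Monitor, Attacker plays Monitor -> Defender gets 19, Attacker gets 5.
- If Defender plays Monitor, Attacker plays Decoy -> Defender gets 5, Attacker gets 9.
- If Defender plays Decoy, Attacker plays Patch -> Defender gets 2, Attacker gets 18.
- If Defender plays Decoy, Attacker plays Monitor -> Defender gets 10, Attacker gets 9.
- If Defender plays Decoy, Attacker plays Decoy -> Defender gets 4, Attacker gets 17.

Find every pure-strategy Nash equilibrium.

(Monitor, Patch)

For each player, find the best response to each opponent profile; mutual best responses are the pure NE.
Defender against Patch: payoffs 15, 20, 2 → best response Monitor.
Defender against Monitor: payoffs 12, 19, 10 → best response Monitor.
Defender against Decoy: payoffs 11, 5, 4 → best response Patch.
Attacker against Patch: payoffs 20, 3, 14 → best response Patch.
Attacker against Monitor: payoffs 12, 5, 9 → best response Patch.
Attacker against Decoy: payoffs 18, 9, 17 → best response Patch.
Mutual best responses: (Monitor, Patch).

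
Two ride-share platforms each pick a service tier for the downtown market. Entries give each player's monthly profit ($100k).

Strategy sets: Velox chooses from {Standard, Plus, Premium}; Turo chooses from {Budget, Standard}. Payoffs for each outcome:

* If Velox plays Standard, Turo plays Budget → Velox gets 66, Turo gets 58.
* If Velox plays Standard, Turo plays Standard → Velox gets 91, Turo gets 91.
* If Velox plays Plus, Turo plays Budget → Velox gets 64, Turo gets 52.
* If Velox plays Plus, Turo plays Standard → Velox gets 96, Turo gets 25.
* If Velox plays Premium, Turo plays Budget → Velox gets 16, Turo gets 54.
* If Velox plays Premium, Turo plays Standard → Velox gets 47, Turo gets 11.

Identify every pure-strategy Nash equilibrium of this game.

(Standard, Budget): Turo can switch to Standard (58 → 91). Not NE.
(Standard, Standard): Velox can switch to Plus (91 → 96). Not NE.
(Plus, Budget): Velox can switch to Standard (64 → 66). Not NE.
(Plus, Standard): Turo can switch to Budget (25 → 52). Not NE.
(Premium, Budget): Velox can switch to Standard (16 → 66). Not NE.
(Premium, Standard): Velox can switch to Standard (47 → 91). Not NE.

This game has no pure Nash equilibrium.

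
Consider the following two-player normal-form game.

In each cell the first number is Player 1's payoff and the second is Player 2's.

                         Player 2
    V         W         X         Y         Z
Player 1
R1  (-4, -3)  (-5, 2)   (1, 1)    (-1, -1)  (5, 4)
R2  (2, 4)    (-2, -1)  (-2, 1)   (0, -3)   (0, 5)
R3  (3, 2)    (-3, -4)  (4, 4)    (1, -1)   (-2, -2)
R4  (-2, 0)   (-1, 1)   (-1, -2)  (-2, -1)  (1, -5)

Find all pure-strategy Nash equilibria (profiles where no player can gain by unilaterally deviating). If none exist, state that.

(R1, V): Player 1 can switch to R2 (-4 → 2). Not NE.
(R1, W): Player 1 can switch to R2 (-5 → -2). Not NE.
(R1, X): Player 1 can switch to R3 (1 → 4). Not NE.
(R1, Y): Player 1 can switch to R2 (-1 → 0). Not NE.
(R1, Z): Player 1 gets 5, best alternative 1; Player 2 gets 4, best alternative 2. No profitable deviation — NE.
(R2, V): Player 1 can switch to R3 (2 → 3). Not NE.
(R2, W): Player 1 can switch to R4 (-2 → -1). Not NE.
(R2, X): Player 1 can switch to R1 (-2 → 1). Not NE.
(R2, Y): Player 1 can switch to R3 (0 → 1). Not NE.
(R2, Z): Player 1 can switch to R1 (0 → 5). Not NE.
(R3, V): Player 2 can switch to X (2 → 4). Not NE.
(R3, W): Player 1 can switch to R2 (-3 → -2). Not NE.
(R3, X): Player 1 gets 4, best alternative 1; Player 2 gets 4, best alternative 2. No profitable deviation — NE.
(R3, Y): Player 2 can switch to V (-1 → 2). Not NE.
(R4, W): Player 1 gets -1, best alternative -2; Player 2 gets 1, best alternative 0. No profitable deviation — NE.
(The remaining 5 profiles each have a profitable deviation by the same check.)

The pure Nash equilibria are (R1, Z); (R3, X); (R4, W).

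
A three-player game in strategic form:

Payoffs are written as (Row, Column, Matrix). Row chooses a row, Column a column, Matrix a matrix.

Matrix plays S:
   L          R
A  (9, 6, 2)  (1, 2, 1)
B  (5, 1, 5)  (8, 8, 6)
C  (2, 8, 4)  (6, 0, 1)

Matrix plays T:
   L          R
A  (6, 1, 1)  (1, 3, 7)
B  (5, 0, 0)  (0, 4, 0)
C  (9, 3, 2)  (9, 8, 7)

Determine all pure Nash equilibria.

Mark each player's best response to every combination of opponents' strategies; a profile where every player is best-responding is a pure Nash equilibrium.
Row against (L, S): payoffs 9, 5, 2 → best response A.
Row against (L, T): payoffs 6, 5, 9 → best response C.
Row against (R, S): payoffs 1, 8, 6 → best response B.
Row against (R, T): payoffs 1, 0, 9 → best response C.
Column against (A, S): payoffs 6, 2 → best response L.
Column against (A, T): payoffs 1, 3 → best response R.
Column against (B, S): payoffs 1, 8 → best response R.
Column against (B, T): payoffs 0, 4 → best response R.
Column against (C, S): payoffs 8, 0 → best response L.
Column against (C, T): payoffs 3, 8 → best response R.
Matrix against (A, L): payoffs 2, 1 → best response S.
Matrix against (A, R): payoffs 1, 7 → best response T.
Matrix against (B, L): payoffs 5, 0 → best response S.
Matrix against (B, R): payoffs 6, 0 → best response S.
Matrix against (C, L): payoffs 4, 2 → best response S.
Matrix against (C, R): payoffs 1, 7 → best response T.
Mutual best responses: (A, L, S); (B, R, S); (C, R, T).

(A, L, S) and (B, R, S) and (C, R, T)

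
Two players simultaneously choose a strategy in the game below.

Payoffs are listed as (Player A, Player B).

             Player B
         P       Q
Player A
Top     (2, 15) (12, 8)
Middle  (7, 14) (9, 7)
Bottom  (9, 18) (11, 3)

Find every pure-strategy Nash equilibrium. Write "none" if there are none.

Pure NE: (Bottom, P)

Mark each player's best response to every combination of opponents' strategies; a profile where every player is best-responding is a pure Nash equilibrium.
Player A against P: payoffs 2, 7, 9 → best response Bottom.
Player A against Q: payoffs 12, 9, 11 → best response Top.
Player B against Top: payoffs 15, 8 → best response P.
Player B against Middle: payoffs 14, 7 → best response P.
Player B against Bottom: payoffs 18, 3 → best response P.
Mutual best responses: (Bottom, P).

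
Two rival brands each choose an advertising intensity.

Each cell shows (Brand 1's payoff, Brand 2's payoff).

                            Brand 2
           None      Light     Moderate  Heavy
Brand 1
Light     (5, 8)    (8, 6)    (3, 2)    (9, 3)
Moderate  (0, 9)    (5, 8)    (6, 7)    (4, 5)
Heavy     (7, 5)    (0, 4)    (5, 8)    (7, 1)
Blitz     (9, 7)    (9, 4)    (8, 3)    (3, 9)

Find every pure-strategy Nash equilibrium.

(Light, None): Brand 1 can switch to Heavy (5 → 7). Not NE.
(Light, Light): Brand 1 can switch to Blitz (8 → 9). Not NE.
(Light, Moderate): Brand 1 can switch to Moderate (3 → 6). Not NE.
(Light, Heavy): Brand 2 can switch to None (3 → 8). Not NE.
(Moderate, None): Brand 1 can switch to Light (0 → 5). Not NE.
(Moderate, Light): Brand 1 can switch to Light (5 → 8). Not NE.
(Moderate, Moderate): Brand 1 can switch to Blitz (6 → 8). Not NE.
(Moderate, Heavy): Brand 1 can switch to Light (4 → 9). Not NE.
(The remaining 8 profiles each have a profitable deviation by the same check.)

No pure-strategy Nash equilibrium.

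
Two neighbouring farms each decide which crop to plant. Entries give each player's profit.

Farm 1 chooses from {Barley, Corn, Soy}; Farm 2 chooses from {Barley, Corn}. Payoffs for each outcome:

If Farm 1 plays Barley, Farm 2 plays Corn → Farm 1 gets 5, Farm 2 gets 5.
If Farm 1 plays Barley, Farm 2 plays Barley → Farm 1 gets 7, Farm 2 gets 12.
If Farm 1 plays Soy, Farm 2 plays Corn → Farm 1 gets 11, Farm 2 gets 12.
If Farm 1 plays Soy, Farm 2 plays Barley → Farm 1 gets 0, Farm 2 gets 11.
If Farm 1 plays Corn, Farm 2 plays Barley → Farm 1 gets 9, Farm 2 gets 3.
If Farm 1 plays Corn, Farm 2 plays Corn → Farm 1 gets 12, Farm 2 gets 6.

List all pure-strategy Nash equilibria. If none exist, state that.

Farm 1 against Barley: payoffs 7, 9, 0 → best response Corn.
Farm 1 against Corn: payoffs 5, 12, 11 → best response Corn.
Farm 2 against Barley: payoffs 12, 5 → best response Barley.
Farm 2 against Corn: payoffs 3, 6 → best response Corn.
Farm 2 against Soy: payoffs 11, 12 → best response Corn.
Mutual best responses: (Corn, Corn).

(Corn, Corn)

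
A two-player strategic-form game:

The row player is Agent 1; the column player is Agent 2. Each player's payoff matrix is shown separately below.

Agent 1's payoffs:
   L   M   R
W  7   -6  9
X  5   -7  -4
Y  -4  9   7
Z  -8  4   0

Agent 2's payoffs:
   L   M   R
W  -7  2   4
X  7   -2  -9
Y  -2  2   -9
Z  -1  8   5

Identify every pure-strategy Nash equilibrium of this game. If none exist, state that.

(W, R), (Y, M)

Mark each player's best response to every combination of opponents' strategies; a profile where every player is best-responding is a pure Nash equilibrium.
Agent 1 against L: payoffs 7, 5, -4, -8 → best response W.
Agent 1 against M: payoffs -6, -7, 9, 4 → best response Y.
Agent 1 against R: payoffs 9, -4, 7, 0 → best response W.
Agent 2 against W: payoffs -7, 2, 4 → best response R.
Agent 2 against X: payoffs 7, -2, -9 → best response L.
Agent 2 against Y: payoffs -2, 2, -9 → best response M.
Agent 2 against Z: payoffs -1, 8, 5 → best response M.
Mutual best responses: (W, R); (Y, M).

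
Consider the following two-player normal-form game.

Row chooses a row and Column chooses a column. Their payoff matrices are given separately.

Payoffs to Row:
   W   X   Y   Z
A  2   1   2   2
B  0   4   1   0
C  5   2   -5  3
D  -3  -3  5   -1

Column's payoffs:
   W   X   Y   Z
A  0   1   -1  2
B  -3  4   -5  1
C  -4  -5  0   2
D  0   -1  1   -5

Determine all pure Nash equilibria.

(B, X); (C, Z); (D, Y)

(A, W): Row can switch to C (2 → 5). Not NE.
(A, X): Row can switch to B (1 → 4). Not NE.
(A, Y): Row can switch to D (2 → 5). Not NE.
(A, Z): Row can switch to C (2 → 3). Not NE.
(B, W): Row can switch to A (0 → 2). Not NE.
(B, X): Row gets 4, best alternative 2; Column gets 4, best alternative 1. No profitable deviation — NE.
(B, Y): Row can switch to A (1 → 2). Not NE.
(B, Z): Row can switch to A (0 → 2). Not NE.
(C, W): Column can switch to Y (-4 → 0). Not NE.
(C, X): Row can switch to B (2 → 4). Not NE.
(C, Y): Row can switch to A (-5 → 2). Not NE.
(C, Z): Row gets 3, best alternative 2; Column gets 2, best alternative 0. No profitable deviation — NE.
(D, Y): Row gets 5, best alternative 2; Column gets 1, best alternative 0. No profitable deviation — NE.
(The remaining 3 profiles each have a profitable deviation by the same check.)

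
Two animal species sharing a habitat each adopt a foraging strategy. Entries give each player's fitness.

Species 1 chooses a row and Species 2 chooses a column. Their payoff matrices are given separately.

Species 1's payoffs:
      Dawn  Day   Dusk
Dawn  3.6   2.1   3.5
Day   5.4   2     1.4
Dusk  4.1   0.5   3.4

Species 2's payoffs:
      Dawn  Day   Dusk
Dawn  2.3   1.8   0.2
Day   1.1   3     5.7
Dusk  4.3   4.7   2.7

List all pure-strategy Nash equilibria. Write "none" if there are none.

none

(Dawn, Dawn): Species 1 can switch to Day (3.6 → 5.4). Not NE.
(Dawn, Day): Species 2 can switch to Dawn (1.8 → 2.3). Not NE.
(Dawn, Dusk): Species 2 can switch to Dawn (0.2 → 2.3). Not NE.
(Day, Dawn): Species 2 can switch to Day (1.1 → 3). Not NE.
(Day, Day): Species 1 can switch to Dawn (2 → 2.1). Not NE.
(Day, Dusk): Species 1 can switch to Dawn (1.4 → 3.5). Not NE.
(Dusk, Dawn): Species 1 can switch to Day (4.1 → 5.4). Not NE.
(Dusk, Day): Species 1 can switch to Dawn (0.5 → 2.1). Not NE.
(Dusk, Dusk): Species 1 can switch to Dawn (3.4 → 3.5). Not NE.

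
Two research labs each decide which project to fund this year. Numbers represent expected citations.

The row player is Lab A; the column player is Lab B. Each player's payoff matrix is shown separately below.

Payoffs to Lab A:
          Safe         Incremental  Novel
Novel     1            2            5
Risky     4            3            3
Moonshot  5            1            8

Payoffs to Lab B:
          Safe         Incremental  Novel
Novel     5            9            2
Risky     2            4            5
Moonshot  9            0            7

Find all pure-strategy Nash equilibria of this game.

The unique pure-strategy Nash equilibrium is (Moonshot, Safe).

Lab A against Safe: payoffs 1, 4, 5 → best response Moonshot.
Lab A against Incremental: payoffs 2, 3, 1 → best response Risky.
Lab A against Novel: payoffs 5, 3, 8 → best response Moonshot.
Lab B against Novel: payoffs 5, 9, 2 → best response Incremental.
Lab B against Risky: payoffs 2, 4, 5 → best response Novel.
Lab B against Moonshot: payoffs 9, 0, 7 → best response Safe.
Mutual best responses: (Moonshot, Safe).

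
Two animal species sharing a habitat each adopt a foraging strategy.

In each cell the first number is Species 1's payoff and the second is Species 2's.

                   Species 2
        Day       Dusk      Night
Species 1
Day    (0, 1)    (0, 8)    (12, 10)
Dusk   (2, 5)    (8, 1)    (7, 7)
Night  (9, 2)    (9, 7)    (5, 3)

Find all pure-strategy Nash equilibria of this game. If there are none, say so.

(Day, Night) and (Night, Dusk)

For each strategy profile, look for a profitable unilateral deviation.
(Day, Day): Species 1 can switch to Dusk (0 → 2). Not NE.
(Day, Dusk): Species 1 can switch to Dusk (0 → 8). Not NE.
(Day, Night): Species 1 gets 12, best alternative 7; Species 2 gets 10, best alternative 8. No profitable deviation — NE.
(Dusk, Day): Species 1 can switch to Night (2 → 9). Not NE.
(Dusk, Dusk): Species 1 can switch to Night (8 → 9). Not NE.
(Dusk, Night): Species 1 can switch to Day (7 → 12). Not NE.
(Night, Day): Species 2 can switch to Dusk (2 → 7). Not NE.
(Night, Dusk): Species 1 gets 9, best alternative 8; Species 2 gets 7, best alternative 3. No profitable deviation — NE.
(Night, Night): Species 1 can switch to Day (5 → 12). Not NE.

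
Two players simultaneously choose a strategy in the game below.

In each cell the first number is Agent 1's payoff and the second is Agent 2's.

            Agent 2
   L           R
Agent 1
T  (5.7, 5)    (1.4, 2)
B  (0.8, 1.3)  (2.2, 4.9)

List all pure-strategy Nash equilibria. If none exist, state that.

Pure-strategy Nash equilibria: (T, L); (B, R)

Check each profile: it is a Nash equilibrium iff no player can strictly gain by switching unilaterally.
(T, L): Agent 1 gets 5.7, best alternative 0.8; Agent 2 gets 5, best alternative 2. No profitable deviation — NE.
(T, R): Agent 1 can switch to B (1.4 → 2.2). Not NE.
(B, L): Agent 1 can switch to T (0.8 → 5.7). Not NE.
(B, R): Agent 1 gets 2.2, best alternative 1.4; Agent 2 gets 4.9, best alternative 1.3. No profitable deviation — NE.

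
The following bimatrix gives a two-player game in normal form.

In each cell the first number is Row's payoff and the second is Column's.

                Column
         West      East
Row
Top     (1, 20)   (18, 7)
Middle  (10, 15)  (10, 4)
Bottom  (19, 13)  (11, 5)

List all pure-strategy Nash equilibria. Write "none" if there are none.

For each strategy profile, look for a profitable unilateral deviation.
(Top, West): Row can switch to Middle (1 → 10). Not NE.
(Top, East): Column can switch to West (7 → 20). Not NE.
(Middle, West): Row can switch to Bottom (10 → 19). Not NE.
(Middle, East): Row can switch to Top (10 → 18). Not NE.
(Bottom, West): Row gets 19, best alternative 10; Column gets 13, best alternative 5. No profitable deviation — NE.
(Bottom, East): Row can switch to Top (11 → 18). Not NE.

Pure NE: (Bottom, West)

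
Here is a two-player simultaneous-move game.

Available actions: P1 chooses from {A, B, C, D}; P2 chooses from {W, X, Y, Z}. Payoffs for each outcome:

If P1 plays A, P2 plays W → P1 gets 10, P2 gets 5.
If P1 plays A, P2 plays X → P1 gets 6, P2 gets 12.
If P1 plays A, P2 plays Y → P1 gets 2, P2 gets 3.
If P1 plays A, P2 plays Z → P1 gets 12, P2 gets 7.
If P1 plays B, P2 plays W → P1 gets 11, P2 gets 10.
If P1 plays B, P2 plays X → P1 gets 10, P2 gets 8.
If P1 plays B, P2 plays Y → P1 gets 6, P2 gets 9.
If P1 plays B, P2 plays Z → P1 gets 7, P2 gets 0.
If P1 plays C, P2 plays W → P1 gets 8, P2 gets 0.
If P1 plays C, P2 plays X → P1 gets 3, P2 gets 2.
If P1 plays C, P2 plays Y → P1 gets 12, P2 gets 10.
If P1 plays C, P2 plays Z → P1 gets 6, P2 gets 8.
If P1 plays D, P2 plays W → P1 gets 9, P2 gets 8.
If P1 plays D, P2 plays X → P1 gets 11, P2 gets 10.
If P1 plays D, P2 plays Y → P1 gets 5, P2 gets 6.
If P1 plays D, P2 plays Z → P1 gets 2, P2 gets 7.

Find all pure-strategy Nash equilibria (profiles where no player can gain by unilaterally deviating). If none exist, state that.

(B, W); (C, Y); (D, X)

For each player, find the best response to each opponent profile; mutual best responses are the pure NE.
P1 against W: payoffs 10, 11, 8, 9 → best response B.
P1 against X: payoffs 6, 10, 3, 11 → best response D.
P1 against Y: payoffs 2, 6, 12, 5 → best response C.
P1 against Z: payoffs 12, 7, 6, 2 → best response A.
P2 against A: payoffs 5, 12, 3, 7 → best response X.
P2 against B: payoffs 10, 8, 9, 0 → best response W.
P2 against C: payoffs 0, 2, 10, 8 → best response Y.
P2 against D: payoffs 8, 10, 6, 7 → best response X.
Mutual best responses: (B, W); (C, Y); (D, X).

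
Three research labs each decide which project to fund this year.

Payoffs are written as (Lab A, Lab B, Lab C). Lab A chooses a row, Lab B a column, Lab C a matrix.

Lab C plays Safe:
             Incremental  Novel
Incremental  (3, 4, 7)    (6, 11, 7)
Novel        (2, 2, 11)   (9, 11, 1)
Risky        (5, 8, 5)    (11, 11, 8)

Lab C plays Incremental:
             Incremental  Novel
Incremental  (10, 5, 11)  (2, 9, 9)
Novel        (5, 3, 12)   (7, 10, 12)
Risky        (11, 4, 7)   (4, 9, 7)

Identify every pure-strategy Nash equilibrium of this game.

Check each profile: it is a Nash equilibrium iff no player can strictly gain by switching unilaterally.
(Incremental, Incremental, Safe): Lab A can switch to Risky (3 → 5). Not NE.
(Incremental, Incremental, Incremental): Lab A can switch to Risky (10 → 11). Not NE.
(Incremental, Novel, Safe): Lab A can switch to Novel (6 → 9). Not NE.
(Incremental, Novel, Incremental): Lab A can switch to Novel (2 → 7). Not NE.
(Novel, Incremental, Safe): Lab A can switch to Incremental (2 → 3). Not NE.
(Novel, Incremental, Incremental): Lab A can switch to Incremental (5 → 10). Not NE.
(Novel, Novel, Incremental): Lab A gets 7, best alternative 4; Lab B gets 10, best alternative 3; Lab C gets 12, best alternative 1. No profitable deviation — NE.
(Risky, Novel, Safe): Lab A gets 11, best alternative 9; Lab B gets 11, best alternative 8; Lab C gets 8, best alternative 7. No profitable deviation — NE.
(The remaining 4 profiles each have a profitable deviation by the same check.)

Pure-strategy Nash equilibria: (Novel, Novel, Incremental), (Risky, Novel, Safe)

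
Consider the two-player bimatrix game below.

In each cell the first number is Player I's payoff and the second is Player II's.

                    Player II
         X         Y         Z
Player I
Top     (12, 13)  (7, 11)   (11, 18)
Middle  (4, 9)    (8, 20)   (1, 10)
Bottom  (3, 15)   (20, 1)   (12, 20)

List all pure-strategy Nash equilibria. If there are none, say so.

Mark each player's best response to every combination of opponents' strategies; a profile where every player is best-responding is a pure Nash equilibrium.
Player I against X: payoffs 12, 4, 3 → best response Top.
Player I against Y: payoffs 7, 8, 20 → best response Bottom.
Player I against Z: payoffs 11, 1, 12 → best response Bottom.
Player II against Top: payoffs 13, 11, 18 → best response Z.
Player II against Middle: payoffs 9, 20, 10 → best response Y.
Player II against Bottom: payoffs 15, 1, 20 → best response Z.
Mutual best responses: (Bottom, Z).

Pure NE: (Bottom, Z)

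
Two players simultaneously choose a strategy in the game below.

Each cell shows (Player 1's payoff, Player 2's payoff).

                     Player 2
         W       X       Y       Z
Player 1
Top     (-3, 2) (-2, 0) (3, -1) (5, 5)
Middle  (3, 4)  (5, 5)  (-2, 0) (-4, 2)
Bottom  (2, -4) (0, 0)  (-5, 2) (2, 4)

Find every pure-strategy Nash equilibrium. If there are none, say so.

The pure Nash equilibria are (Top, Z); (Middle, X).

(Top, W): Player 1 can switch to Middle (-3 → 3). Not NE.
(Top, X): Player 1 can switch to Middle (-2 → 5). Not NE.
(Top, Y): Player 2 can switch to W (-1 → 2). Not NE.
(Top, Z): Player 1 gets 5, best alternative 2; Player 2 gets 5, best alternative 2. No profitable deviation — NE.
(Middle, W): Player 2 can switch to X (4 → 5). Not NE.
(Middle, X): Player 1 gets 5, best alternative 0; Player 2 gets 5, best alternative 4. No profitable deviation — NE.
(Middle, Y): Player 1 can switch to Top (-2 → 3). Not NE.
(Middle, Z): Player 1 can switch to Top (-4 → 5). Not NE.
(The remaining 4 profiles each have a profitable deviation by the same check.)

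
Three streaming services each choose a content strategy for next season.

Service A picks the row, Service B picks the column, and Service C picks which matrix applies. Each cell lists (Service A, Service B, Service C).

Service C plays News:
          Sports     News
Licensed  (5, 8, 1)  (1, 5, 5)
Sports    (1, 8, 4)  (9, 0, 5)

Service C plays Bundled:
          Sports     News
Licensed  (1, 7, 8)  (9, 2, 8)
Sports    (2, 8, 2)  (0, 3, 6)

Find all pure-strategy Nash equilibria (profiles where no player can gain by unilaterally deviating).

Service A against (Sports, News): payoffs 5, 1 → best response Licensed.
Service A against (Sports, Bundled): payoffs 1, 2 → best response Sports.
Service A against (News, News): payoffs 1, 9 → best response Sports.
Service A against (News, Bundled): payoffs 9, 0 → best response Licensed.
Service B against (Licensed, News): payoffs 8, 5 → best response Sports.
Service B against (Licensed, Bundled): payoffs 7, 2 → best response Sports.
Service B against (Sports, News): payoffs 8, 0 → best response Sports.
Service B against (Sports, Bundled): payoffs 8, 3 → best response Sports.
Service C against (Licensed, Sports): payoffs 1, 8 → best response Bundled.
Service C against (Licensed, News): payoffs 5, 8 → best response Bundled.
Service C against (Sports, Sports): payoffs 4, 2 → best response News.
Service C against (Sports, News): payoffs 5, 6 → best response Bundled.
No profile is a mutual best response for all players.

No pure-strategy Nash equilibrium.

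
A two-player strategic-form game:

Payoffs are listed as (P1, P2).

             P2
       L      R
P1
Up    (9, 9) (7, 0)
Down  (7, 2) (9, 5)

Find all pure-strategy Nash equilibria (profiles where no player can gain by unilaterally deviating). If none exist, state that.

P1 against L: payoffs 9, 7 → best response Up.
P1 against R: payoffs 7, 9 → best response Down.
P2 against Up: payoffs 9, 0 → best response L.
P2 against Down: payoffs 2, 5 → best response R.
Mutual best responses: (Up, L); (Down, R).

The pure Nash equilibria are (Up, L); (Down, R).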